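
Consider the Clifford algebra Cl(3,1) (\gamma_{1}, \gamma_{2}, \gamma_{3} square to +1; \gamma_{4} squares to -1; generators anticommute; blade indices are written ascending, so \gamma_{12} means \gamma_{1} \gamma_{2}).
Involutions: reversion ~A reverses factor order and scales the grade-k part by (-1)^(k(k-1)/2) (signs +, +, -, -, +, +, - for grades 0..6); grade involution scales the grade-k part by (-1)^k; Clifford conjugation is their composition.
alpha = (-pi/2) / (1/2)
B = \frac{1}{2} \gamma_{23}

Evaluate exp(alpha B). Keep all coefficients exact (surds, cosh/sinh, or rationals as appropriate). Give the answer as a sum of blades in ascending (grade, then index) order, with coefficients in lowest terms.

B^2 = (\frac{1}{2})^2*(\gamma_{23})^2 = \frac{1}{4}*(-1) = -\frac{1}{4} (a basis 2-blade squares to minus the product of its generators' squares).
B^2 = -\frac{1}{4} — circular case — the even/odd split gives cos and sin: l = \frac{1}{2}, alpha*l = - \frac{\pi}{2}, so exp(alpha B) = cos(- \frac{\pi}{2}) + (sin(- \frac{\pi}{2})/(\frac{1}{2}))*B = 0 + (-2)*B.
Answer: -\gamma_{23}


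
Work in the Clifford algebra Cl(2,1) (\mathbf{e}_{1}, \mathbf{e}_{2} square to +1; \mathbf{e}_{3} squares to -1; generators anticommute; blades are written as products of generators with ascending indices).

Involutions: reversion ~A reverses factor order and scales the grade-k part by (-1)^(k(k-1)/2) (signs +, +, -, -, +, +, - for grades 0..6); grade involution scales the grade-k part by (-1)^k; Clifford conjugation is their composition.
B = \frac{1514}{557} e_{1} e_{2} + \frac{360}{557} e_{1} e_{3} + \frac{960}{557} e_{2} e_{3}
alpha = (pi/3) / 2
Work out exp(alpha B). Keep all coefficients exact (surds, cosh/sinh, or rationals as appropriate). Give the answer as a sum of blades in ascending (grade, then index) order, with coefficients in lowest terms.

B^2 term by term: the squares give (\frac{1514}{557})^2*(e_{1} e_{2})^2 + (\frac{360}{557})^2*(e_{1} e_{3})^2 + (\frac{960}{557})^2*(e_{2} e_{3})^2 = \frac{2292196}{310249}*(-1) + \frac{129600}{310249}*(+1) + \frac{921600}{310249}*(+1) = -4 (each basis 2-blade squares to minus the product of its generators' squares); cross terms between blades sharing an index anticommute and cancel. So B^2 = -4.
B^2 = -4 — a negative square means the series sums to a rotation: l = 2, alpha*l = \frac{\pi}{3}, so exp(alpha B) = cos(\frac{\pi}{3}) + (sin(\frac{\pi}{3})/2)*B = \frac{1}{2} + (\frac{\sqrt{3}}{4})*B.
Answer: \frac{1}{2} + \frac{757 \sqrt{3}}{1114} e_{1} e_{2} + \frac{90 \sqrt{3}}{557} e_{1} e_{3} + \frac{240 \sqrt{3}}{557} e_{2} e_{3}


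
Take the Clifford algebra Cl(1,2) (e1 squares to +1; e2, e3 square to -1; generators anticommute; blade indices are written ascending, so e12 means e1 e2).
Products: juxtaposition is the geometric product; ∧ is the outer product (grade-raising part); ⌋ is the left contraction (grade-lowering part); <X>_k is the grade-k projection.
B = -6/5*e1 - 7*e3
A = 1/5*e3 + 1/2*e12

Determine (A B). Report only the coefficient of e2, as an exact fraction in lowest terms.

step 1: 7/5 + 3/5*e2 + 6/25*e13 - 7/2*e123
Answer: 3/5


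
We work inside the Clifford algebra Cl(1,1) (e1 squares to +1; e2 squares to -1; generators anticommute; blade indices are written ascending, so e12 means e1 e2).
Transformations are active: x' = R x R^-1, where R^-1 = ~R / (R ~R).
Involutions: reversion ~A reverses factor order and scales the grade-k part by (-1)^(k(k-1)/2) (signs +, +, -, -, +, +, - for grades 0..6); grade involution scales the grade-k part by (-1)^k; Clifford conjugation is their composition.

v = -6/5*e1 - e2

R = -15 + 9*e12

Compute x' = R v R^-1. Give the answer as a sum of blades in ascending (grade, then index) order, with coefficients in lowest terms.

~R = -15 - 9*e12, and R ~R = 144, so R^-1 = ~R / (144).
R v = 27*e1 + 129/5*e2
Answer: -177/40*e1 - 35/8*e2


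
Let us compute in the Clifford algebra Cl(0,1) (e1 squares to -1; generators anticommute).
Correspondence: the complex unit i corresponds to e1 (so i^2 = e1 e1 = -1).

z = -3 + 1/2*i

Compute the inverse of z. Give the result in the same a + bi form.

In blades: z = -3 + 1/2*e1.
With qbar = -3 - 1/2*e1 (scalar fixed, mapped units negated), z qbar = 37/4 (the sum of squared coefficients), so z^-1 = qbar / (37/4) = -12/37 - 2/37*e1; translating back:
Answer: -12/37 - 2/37*i


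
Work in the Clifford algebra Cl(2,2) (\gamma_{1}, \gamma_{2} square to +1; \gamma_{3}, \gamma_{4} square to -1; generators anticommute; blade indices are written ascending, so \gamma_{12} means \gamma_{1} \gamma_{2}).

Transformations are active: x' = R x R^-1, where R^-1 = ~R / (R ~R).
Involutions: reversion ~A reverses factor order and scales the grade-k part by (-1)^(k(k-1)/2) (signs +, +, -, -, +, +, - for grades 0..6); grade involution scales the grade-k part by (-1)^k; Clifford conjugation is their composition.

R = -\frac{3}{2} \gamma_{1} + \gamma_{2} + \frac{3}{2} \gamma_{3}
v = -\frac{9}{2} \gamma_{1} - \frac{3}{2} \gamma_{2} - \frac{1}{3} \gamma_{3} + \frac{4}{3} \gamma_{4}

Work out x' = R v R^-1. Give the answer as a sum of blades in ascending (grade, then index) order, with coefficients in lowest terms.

~R = -\frac{3}{2} \gamma_{1} + \gamma_{2} + \frac{3}{2} \gamma_{3}, and R ~R = 1, so R^-1 = ~R / (1).
R v = \frac{23}{4} + \frac{27}{4} \gamma_{12} + \frac{29}{4} \gamma_{13} - 2 \gamma_{14} + \frac{23}{12} \gamma_{23} + \frac{4}{3} \gamma_{24} + 2 \gamma_{34}
Answer: -\frac{51}{4} \gamma_{1} + 13 \gamma_{2} + \frac{211}{12} \gamma_{3} - \frac{4}{3} \gamma_{4}


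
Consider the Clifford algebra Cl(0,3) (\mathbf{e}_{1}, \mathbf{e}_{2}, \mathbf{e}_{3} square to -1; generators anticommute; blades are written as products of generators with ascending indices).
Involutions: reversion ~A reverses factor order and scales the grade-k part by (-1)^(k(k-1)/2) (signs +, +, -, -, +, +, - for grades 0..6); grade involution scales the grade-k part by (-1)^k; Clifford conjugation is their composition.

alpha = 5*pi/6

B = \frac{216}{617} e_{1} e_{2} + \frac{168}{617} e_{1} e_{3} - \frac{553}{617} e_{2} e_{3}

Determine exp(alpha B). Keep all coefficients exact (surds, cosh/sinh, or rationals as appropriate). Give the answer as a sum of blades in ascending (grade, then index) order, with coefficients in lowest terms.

B^2 term by term: the squares give (\frac{216}{617})^2*(e_{1} e_{2})^2 + (\frac{168}{617})^2*(e_{1} e_{3})^2 + (-\frac{553}{617})^2*(e_{2} e_{3})^2 = \frac{46656}{380689}*(-1) + \frac{28224}{380689}*(-1) + \frac{305809}{380689}*(-1) = -1 (each basis 2-blade squares to minus the product of its generators' squares); cross terms between blades sharing an index anticommute and cancel. So B^2 = -1.
B^2 = -1 — circular case — the even/odd split gives cos and sin: l = 1, alpha*l = \frac{5 \pi}{6}, so exp(alpha B) = cos(\frac{5 \pi}{6}) + (sin(\frac{5 \pi}{6})/1)*B = - \frac{\sqrt{3}}{2} + (\frac{1}{2})*B.
Answer: - \frac{\sqrt{3}}{2} + \frac{108}{617} e_{1} e_{2} + \frac{84}{617} e_{1} e_{3} - \frac{553}{1234} e_{2} e_{3}


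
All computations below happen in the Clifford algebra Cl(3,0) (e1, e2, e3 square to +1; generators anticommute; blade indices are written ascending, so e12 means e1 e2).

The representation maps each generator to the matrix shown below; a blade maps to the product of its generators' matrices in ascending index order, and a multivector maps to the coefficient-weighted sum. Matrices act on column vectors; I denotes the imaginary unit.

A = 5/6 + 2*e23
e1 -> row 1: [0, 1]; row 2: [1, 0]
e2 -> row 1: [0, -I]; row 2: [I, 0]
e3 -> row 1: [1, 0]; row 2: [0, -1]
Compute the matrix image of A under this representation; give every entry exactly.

Bivector images (products of the table entries): rho(e23) = rho(e2)rho(e3) = row 1: [0, I]; row 2: [I, 0].
M = (5/6)*1 + (2)*rho(e23), summed entrywise (1 is the identity matrix):
Answer: row 1: [5/6, 2*I]; row 2: [2*I, 5/6]


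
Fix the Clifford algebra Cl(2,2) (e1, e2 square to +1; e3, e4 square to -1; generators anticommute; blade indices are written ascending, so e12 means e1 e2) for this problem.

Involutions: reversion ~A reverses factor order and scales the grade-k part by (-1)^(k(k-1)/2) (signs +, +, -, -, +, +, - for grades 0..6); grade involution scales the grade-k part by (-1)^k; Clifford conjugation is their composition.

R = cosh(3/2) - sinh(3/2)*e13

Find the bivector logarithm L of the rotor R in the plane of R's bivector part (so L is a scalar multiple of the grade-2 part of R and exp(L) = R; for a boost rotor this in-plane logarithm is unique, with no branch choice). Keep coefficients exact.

The scalar part of R is cosh(3/2), so cosh pins the rapidity up to sign — the sign comes from the bivector part; dividing that part by sinh of the rapidity yields the plane, and the in-plane L = rapidity * plane is unique because the two sign choices cancel.
Concretely: cosh(rapidity) = cosh(3/2) gives rapidity = ±3/2, and since rapidity/sinh(rapidity) is even the sign is immaterial: L = (rapidity/sinh(rapidity)) * <R>_2 = (3/(2*sinh(3/2))) * <R>_2.
Answer: -3/2*e13


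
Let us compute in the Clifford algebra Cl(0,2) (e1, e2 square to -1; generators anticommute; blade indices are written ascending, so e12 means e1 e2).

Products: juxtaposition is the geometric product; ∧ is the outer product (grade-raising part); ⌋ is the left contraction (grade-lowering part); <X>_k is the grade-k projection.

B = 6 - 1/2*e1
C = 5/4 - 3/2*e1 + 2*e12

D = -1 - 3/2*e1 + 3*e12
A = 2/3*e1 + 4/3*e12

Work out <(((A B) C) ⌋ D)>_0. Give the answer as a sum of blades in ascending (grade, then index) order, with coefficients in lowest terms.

step 1: 1/3 + 4*e1 - 2/3*e2 + 8*e12
step 2: -115/12 + 19/6*e1 - 125/6*e2 + 29/3*e12
step 3: -44/3 - 385/8*e1 - 19/2*e2 - 115/4*e12
step 4: -44/3
Answer: -44/3


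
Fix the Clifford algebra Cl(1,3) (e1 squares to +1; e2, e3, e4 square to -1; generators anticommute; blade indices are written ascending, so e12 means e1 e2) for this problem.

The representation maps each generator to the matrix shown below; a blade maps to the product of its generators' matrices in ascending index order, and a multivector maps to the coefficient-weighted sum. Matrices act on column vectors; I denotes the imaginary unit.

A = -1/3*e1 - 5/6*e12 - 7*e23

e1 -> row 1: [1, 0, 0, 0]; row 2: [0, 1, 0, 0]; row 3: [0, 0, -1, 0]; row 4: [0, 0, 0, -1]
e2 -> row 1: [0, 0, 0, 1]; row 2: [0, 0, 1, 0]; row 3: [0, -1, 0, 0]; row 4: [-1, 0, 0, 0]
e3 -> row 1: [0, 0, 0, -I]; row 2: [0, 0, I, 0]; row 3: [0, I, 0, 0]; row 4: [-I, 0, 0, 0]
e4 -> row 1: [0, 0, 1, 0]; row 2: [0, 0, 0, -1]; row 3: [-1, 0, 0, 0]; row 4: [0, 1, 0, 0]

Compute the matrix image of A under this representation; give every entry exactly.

Bivector images (products of the table entries): rho(e12) = rho(e1)rho(e2) = row 1: [0, 0, 0, 1]; row 2: [0, 0, 1, 0]; row 3: [0, 1, 0, 0]; row 4: [1, 0, 0, 0]; rho(e23) = rho(e2)rho(e3) = row 1: [-I, 0, 0, 0]; row 2: [0, I, 0, 0]; row 3: [0, 0, -I, 0]; row 4: [0, 0, 0, I].
M = (-1/3)*rho(e1) + (-5/6)*rho(e12) + (-7)*rho(e23), summed entrywise:
Answer: row 1: [-1/3 + 7*I, 0, 0, -5/6]; row 2: [0, -1/3 - 7*I, -5/6, 0]; row 3: [0, -5/6, 1/3 + 7*I, 0]; row 4: [-5/6, 0, 0, 1/3 - 7*I]


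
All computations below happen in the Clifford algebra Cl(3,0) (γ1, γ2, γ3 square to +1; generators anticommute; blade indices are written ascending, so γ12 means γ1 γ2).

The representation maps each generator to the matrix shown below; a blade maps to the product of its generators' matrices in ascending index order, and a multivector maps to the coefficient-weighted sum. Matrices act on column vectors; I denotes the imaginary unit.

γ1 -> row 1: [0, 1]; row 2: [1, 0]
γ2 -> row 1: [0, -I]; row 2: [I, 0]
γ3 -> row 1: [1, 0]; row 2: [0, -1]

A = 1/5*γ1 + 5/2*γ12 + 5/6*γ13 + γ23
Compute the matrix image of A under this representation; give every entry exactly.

Bivector images (products of the table entries): rho(γ12) = rho(γ1)rho(γ2) = row 1: [I, 0]; row 2: [0, -I]; rho(γ13) = rho(γ1)rho(γ3) = row 1: [0, -1]; row 2: [1, 0]; rho(γ23) = rho(γ2)rho(γ3) = row 1: [0, I]; row 2: [I, 0].
M = (1/5)*rho(γ1) + (5/2)*rho(γ12) + (5/6)*rho(γ13) + (1)*rho(γ23), summed entrywise:
Answer: row 1: [5*I/2, -19/30 + I]; row 2: [31/30 + I, -5*I/2]


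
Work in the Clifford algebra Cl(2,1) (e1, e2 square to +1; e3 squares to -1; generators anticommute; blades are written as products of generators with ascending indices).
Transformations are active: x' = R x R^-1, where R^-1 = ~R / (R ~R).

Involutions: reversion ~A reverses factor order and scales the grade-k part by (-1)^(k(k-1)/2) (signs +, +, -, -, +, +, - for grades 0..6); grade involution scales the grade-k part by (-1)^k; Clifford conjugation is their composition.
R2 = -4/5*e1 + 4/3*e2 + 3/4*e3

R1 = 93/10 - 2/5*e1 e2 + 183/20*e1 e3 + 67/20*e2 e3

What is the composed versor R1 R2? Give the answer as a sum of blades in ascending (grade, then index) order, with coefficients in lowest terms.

Distribute over the terms of R2 (each basis-blade product reordered to ascending indices, repeated generators contracted through their squares):
R1 (-4/5*e1) = -186/25*e1 - 8/25*e2 + 183/25*e3 - 67/25*e1 e2 e3
R1 (4/3*e2) = -8/15*e1 + 62/5*e2 - 67/15*e3 - 61/5*e1 e2 e3
R1 (3/4*e3) = -549/80*e1 - 201/80*e2 + 279/40*e3 - 3/10*e1 e2 e3
Summing the partial products and collecting blades:
Answer: -17803/1200*e1 + 3827/400*e2 + 5897/600*e3 - 759/50*e1 e2 e3


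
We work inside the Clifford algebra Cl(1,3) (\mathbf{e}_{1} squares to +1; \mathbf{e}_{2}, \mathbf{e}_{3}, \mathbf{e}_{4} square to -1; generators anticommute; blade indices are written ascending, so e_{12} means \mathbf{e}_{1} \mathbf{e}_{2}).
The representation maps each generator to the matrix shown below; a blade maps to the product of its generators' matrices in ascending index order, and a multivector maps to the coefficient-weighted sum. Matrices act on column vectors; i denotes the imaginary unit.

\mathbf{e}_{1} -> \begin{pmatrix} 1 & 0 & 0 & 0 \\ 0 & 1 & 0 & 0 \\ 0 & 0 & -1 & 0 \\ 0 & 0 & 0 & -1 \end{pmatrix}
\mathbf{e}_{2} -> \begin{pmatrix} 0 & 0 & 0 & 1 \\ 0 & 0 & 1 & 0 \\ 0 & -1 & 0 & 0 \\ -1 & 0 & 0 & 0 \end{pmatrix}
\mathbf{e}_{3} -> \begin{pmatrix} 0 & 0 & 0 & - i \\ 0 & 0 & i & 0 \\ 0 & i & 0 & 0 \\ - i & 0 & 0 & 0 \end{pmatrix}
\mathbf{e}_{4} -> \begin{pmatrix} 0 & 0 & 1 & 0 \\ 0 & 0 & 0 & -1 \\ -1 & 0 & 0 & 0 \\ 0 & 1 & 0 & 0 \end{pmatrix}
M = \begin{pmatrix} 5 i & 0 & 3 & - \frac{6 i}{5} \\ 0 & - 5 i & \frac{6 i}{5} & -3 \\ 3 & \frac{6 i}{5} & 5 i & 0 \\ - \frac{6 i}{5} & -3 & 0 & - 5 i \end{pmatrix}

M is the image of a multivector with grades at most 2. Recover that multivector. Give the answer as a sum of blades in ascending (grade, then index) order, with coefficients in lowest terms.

Method: the blade images are trace-orthogonal — tr(rho(e_A) rho(e_B)^-1) = 4 if A = B and 0 otherwise — and rho(e_A)^-1 = (e_A)^2 * rho(e_A) with (e_A)^2 = +1 or -1, so the coefficient of e_A in the preimage is (e_A)^2 * tr(M rho(e_A))/4.
Nonzero projections over blades of grade <= 2: e_{3}: (e_{3})^2 = -1, tr(M rho(e_{3})) = - \frac{24}{5}, coefficient \frac{6}{5}; e_{14}: (e_{14})^2 = +1, tr(M rho(e_{14})) = 12, coefficient 3; e_{23}: (e_{23})^2 = -1, tr(M rho(e_{23})) = 20, coefficient -5. Every other blade of grade <= 2 projects to 0.
Answer: \frac{6}{5} e_{3} + 3 e_{14} - 5 e_{23}


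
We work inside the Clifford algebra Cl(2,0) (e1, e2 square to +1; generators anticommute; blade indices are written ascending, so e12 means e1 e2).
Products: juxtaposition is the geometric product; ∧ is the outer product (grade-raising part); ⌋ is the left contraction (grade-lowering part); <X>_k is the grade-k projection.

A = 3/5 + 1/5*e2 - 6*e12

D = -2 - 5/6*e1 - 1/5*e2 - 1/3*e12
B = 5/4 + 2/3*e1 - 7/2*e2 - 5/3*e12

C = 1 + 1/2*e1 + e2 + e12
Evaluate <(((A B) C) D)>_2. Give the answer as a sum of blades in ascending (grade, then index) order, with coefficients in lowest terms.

step 1: -199/20 + 326/15*e1 + 43/20*e2 - 259/30*e12
step 2: 117/10 + 239/40*e1 + 73/4*e2 + 83/40*e12
step 3: -2507/80 - 9619/600*e1 - 15641/400*e2 + 1789/300*e12
step 4: 1789/300*e12
Answer: 1789/300*e12


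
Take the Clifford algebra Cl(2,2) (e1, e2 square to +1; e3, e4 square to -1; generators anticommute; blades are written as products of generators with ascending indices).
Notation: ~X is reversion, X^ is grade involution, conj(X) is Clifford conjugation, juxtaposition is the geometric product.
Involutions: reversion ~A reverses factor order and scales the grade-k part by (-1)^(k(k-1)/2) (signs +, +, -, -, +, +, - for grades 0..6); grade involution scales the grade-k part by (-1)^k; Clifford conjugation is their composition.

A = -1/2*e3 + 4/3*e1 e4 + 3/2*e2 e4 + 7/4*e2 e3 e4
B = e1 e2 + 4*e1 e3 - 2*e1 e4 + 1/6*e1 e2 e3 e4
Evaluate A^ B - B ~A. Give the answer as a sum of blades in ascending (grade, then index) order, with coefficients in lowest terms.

first term: -8/3 + 41/24*e1 + 3*e1 e2 - 1/4*e1 e3 - 3/2*e1 e4 + 2/9*e2 e3 + 4/3*e2 e4 + 16/3*e3 e4 + 4*e1 e2 e3 + 83/12*e1 e2 e4 + 11/4*e1 e3 e4 - 6*e1 e2 e3 e4
second term: 8/3 + 55/24*e1 + 3*e1 e2 + 1/4*e1 e3 - 3/2*e1 e4 - 2/9*e2 e3 + 4/3*e2 e4 + 16/3*e3 e4 - 4*e1 e2 e3 - 85/12*e1 e2 e4 - 11/4*e1 e3 e4 + 6*e1 e2 e3 e4
Answer: -16/3 - 7/12*e1 - 1/2*e1 e3 + 4/9*e2 e3 + 8*e1 e2 e3 + 14*e1 e2 e4 + 11/2*e1 e3 e4 - 12*e1 e2 e3 e4


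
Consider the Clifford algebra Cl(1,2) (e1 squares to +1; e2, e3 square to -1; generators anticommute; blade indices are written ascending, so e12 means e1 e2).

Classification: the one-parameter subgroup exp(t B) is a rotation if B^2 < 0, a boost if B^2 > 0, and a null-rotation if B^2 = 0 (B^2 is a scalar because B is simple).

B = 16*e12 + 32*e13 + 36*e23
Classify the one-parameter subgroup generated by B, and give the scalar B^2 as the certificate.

B^2 term by term: the squares give (16)^2*(e12)^2 + (32)^2*(e13)^2 + (36)^2*(e23)^2 = 256*(+1) + 1024*(+1) + 1296*(-1) = -16 (each basis 2-blade squares to minus the product of its generators' squares); cross terms between blades sharing an index anticommute and cancel. So B^2 = -16.
Answer: rotation, certificate B^2 = -16. One invariant decides it: the square -16 survives every conjugation, and its sign is exactly the classification.


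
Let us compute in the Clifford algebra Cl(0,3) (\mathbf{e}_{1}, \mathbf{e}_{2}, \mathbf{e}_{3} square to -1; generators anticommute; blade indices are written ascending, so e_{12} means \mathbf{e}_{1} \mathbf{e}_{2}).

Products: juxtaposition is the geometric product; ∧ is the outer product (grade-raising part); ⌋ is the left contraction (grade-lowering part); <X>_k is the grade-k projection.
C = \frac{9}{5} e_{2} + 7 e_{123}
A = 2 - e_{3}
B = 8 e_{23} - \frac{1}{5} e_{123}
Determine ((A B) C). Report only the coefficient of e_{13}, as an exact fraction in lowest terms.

step 1: -8 e_{2} - \frac{1}{5} e_{12} + 16 e_{23} - \frac{2}{5} e_{123}
step 2: \frac{58}{5} - \frac{2791}{25} e_{1} + \frac{151}{5} e_{3} - \frac{1418}{25} e_{13}
Answer: -\frac{1418}{25}


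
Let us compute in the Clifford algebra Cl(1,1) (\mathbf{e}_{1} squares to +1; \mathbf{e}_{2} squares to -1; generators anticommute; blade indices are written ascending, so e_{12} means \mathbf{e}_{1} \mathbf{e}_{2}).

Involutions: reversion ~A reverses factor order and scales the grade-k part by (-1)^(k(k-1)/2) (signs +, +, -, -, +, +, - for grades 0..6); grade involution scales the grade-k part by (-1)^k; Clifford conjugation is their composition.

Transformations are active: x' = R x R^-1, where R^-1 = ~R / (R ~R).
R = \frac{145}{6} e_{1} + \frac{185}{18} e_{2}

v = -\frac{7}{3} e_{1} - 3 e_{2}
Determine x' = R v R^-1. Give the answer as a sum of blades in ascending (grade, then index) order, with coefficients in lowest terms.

~R = \frac{145}{6} e_{1} + \frac{185}{18} e_{2}, and R ~R = \frac{38750}{81}, so R^-1 = ~R / (\frac{38750}{81}).
R v = -\frac{230}{9} - \frac{1310}{27} e_{12}
Answer: -\frac{578}{2325} e_{1} + \frac{1474}{775} e_{2}


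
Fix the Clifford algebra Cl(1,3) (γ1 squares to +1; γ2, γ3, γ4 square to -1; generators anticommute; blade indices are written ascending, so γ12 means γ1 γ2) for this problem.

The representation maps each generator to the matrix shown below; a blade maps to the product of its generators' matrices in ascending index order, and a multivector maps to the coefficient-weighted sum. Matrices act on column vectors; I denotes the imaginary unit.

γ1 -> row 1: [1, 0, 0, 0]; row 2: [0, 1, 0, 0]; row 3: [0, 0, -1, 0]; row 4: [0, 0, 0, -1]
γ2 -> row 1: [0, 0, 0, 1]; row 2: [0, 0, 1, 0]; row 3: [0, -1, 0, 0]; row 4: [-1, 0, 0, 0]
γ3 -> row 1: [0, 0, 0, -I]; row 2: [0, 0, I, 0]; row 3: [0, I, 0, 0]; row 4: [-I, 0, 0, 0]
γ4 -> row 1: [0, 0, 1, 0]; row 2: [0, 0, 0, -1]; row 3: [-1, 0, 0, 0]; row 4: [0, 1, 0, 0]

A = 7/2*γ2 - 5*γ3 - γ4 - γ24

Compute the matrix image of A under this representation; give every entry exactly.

Bivector images (products of the table entries): rho(γ24) = rho(γ2)rho(γ4) = row 1: [0, 1, 0, 0]; row 2: [-1, 0, 0, 0]; row 3: [0, 0, 0, 1]; row 4: [0, 0, -1, 0].
M = (7/2)*rho(γ2) + (-5)*rho(γ3) + (-1)*rho(γ4) + (-1)*rho(γ24), summed entrywise:
Answer: row 1: [0, -1, -1, 7/2 + 5*I]; row 2: [1, 0, 7/2 - 5*I, 1]; row 3: [1, -7/2 - 5*I, 0, -1]; row 4: [-7/2 + 5*I, -1, 1, 0]


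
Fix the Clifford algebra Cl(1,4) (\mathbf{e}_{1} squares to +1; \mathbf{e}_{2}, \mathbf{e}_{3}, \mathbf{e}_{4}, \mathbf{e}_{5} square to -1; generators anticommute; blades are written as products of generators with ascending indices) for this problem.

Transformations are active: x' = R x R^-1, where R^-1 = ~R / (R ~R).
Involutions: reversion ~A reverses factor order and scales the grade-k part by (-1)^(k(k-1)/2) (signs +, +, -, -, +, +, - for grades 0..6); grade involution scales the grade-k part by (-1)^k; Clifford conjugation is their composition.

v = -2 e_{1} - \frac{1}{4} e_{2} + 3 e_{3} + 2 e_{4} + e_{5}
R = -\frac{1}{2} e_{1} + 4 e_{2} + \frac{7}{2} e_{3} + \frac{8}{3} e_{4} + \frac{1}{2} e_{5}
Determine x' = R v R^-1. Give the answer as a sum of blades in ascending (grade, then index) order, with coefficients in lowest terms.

~R = -\frac{1}{2} e_{1} + 4 e_{2} + \frac{7}{2} e_{3} + \frac{8}{3} e_{4} + \frac{1}{2} e_{5}, and R ~R = -\frac{1273}{36}, so R^-1 = ~R / (-\frac{1273}{36}).
R v = -\frac{43}{3} + \frac{65}{8} e_{1} e_{2} + \frac{11}{2} e_{1} e_{3} + \frac{13}{3} e_{1} e_{4} + \frac{1}{2} e_{1} e_{5} + \frac{103}{8} e_{2} e_{3} + \frac{26}{3} e_{2} e_{4} + \frac{33}{8} e_{2} e_{5} - e_{3} e_{4} + 2 e_{3} e_{5} + \frac{5}{3} e_{4} e_{5}
Answer: \frac{2030}{1273} e_{1} + \frac{17785}{5092} e_{2} - \frac{207}{1273} e_{3} + \frac{206}{1273} e_{4} - \frac{757}{1273} e_{5}


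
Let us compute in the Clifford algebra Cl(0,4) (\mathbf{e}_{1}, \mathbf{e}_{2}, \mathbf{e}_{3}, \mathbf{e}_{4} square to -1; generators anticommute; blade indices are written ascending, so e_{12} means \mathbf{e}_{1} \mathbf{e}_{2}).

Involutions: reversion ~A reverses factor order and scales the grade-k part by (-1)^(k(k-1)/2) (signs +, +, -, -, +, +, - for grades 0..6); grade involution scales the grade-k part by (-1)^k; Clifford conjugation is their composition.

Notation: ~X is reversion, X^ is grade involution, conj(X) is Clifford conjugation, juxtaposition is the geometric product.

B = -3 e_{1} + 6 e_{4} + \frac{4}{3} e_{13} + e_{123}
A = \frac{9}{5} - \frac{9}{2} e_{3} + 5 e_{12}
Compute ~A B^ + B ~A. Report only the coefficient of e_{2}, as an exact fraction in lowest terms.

first term: -\frac{3}{5} e_{1} - 15 e_{2} - 5 e_{3} - \frac{54}{5} e_{4} - \frac{9}{2} e_{12} + \frac{159}{10} e_{13} - \frac{20}{3} e_{23} + 27 e_{34} - \frac{9}{5} e_{123} + 30 e_{124}
second term: \frac{3}{5} e_{1} - 15 e_{2} + 5 e_{3} + \frac{54}{5} e_{4} + \frac{9}{2} e_{12} + \frac{159}{10} e_{13} + \frac{20}{3} e_{23} + 27 e_{34} + \frac{9}{5} e_{123} - 30 e_{124}
Answer: -30


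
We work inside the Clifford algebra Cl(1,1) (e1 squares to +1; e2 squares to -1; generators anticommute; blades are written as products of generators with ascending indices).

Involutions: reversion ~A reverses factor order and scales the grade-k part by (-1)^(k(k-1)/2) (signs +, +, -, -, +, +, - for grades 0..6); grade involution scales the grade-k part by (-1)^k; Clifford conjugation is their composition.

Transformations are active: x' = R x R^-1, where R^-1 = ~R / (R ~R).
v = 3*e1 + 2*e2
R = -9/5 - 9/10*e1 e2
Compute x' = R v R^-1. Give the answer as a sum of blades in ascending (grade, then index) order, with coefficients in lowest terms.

~R = -9/5 + 9/10*e1 e2, and R ~R = 243/100, so R^-1 = ~R / (243/100).
R v = -18/5*e1 - 9/10*e2
Answer: 7/3*e1 - 2/3*e2


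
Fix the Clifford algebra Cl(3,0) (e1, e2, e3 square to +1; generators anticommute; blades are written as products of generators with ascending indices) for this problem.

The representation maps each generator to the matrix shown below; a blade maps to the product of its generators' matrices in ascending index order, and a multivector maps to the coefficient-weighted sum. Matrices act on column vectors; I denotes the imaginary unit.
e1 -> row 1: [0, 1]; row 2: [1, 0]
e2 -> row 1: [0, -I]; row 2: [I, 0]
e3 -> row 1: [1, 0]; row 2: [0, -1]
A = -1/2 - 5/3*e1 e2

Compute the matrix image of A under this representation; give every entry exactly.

Bivector images (products of the table entries): rho(e1 e2) = rho(e1)rho(e2) = row 1: [I, 0]; row 2: [0, -I].
M = (-1/2)*1 + (-5/3)*rho(e1 e2), summed entrywise (1 is the identity matrix):
Answer: row 1: [-1/2 - 5*I/3, 0]; row 2: [0, -1/2 + 5*I/3]


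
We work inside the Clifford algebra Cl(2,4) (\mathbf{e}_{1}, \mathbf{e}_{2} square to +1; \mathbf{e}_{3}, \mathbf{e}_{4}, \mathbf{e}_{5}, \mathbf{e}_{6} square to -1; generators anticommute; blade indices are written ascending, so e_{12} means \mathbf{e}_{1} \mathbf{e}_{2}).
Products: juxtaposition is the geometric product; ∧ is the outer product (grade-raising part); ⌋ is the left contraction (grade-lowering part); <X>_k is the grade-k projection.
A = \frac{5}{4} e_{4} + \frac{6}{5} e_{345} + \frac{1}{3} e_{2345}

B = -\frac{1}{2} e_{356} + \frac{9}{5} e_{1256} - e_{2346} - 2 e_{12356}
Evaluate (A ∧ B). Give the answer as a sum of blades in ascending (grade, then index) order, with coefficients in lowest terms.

step 1: \frac{5}{8} e_{3456} + \frac{9}{4} e_{12456} + \frac{5}{2} e_{123456}
Answer: \frac{5}{8} e_{3456} + \frac{9}{4} e_{12456} + \frac{5}{2} e_{123456}


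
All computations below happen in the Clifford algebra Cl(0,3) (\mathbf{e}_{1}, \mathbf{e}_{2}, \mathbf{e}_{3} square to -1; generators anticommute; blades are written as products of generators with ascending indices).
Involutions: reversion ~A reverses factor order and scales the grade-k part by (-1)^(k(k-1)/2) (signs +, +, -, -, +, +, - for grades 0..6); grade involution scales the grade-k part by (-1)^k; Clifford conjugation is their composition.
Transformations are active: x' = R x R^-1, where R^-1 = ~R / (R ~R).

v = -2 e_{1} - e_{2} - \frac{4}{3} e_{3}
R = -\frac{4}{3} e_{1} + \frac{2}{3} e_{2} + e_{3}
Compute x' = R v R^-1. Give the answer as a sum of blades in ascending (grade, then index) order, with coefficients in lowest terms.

~R = -\frac{4}{3} e_{1} + \frac{2}{3} e_{2} + e_{3}, and R ~R = -\frac{29}{9}, so R^-1 = ~R / (-\frac{29}{9}).
R v = -\frac{2}{3} + \frac{8}{3} e_{1} e_{2} + \frac{34}{9} e_{1} e_{3} + \frac{1}{9} e_{2} e_{3}
Answer: \frac{42}{29} e_{1} + \frac{37}{29} e_{2} + \frac{152}{87} e_{3}


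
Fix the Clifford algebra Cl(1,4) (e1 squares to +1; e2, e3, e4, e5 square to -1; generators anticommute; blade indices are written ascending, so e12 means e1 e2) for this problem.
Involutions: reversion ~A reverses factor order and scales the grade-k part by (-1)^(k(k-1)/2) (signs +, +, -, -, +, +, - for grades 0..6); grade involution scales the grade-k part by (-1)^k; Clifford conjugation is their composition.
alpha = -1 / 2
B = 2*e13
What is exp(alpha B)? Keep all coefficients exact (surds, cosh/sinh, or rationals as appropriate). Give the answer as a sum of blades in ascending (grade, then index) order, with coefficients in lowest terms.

B^2 = (2)^2*(e13)^2 = 4*(+1) = 4 (a basis 2-blade squares to minus the product of its generators' squares).
B^2 = 4 — since the square is positive, the closed form is hyperbolic: l = 2, alpha*l = -1, so exp(alpha B) = cosh(-1) + (sinh(-1)/2)*B = cosh(1) + (-sinh(1)/2)*B.
Answer: cosh(1) - sinh(1)*e13


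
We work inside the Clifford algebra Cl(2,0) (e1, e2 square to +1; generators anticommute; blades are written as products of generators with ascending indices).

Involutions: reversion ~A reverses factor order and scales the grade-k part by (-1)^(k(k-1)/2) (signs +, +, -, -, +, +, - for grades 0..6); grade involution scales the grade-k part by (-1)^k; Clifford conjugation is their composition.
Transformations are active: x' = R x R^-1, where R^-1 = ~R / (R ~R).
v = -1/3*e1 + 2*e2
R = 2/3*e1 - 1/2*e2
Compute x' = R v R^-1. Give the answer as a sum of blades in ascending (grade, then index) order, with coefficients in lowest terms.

~R = 2/3*e1 - 1/2*e2, and R ~R = 25/36, so R^-1 = ~R / (25/36).
R v = -11/9 + 7/6*e1 e2
Answer: -151/75*e1 - 6/25*e2


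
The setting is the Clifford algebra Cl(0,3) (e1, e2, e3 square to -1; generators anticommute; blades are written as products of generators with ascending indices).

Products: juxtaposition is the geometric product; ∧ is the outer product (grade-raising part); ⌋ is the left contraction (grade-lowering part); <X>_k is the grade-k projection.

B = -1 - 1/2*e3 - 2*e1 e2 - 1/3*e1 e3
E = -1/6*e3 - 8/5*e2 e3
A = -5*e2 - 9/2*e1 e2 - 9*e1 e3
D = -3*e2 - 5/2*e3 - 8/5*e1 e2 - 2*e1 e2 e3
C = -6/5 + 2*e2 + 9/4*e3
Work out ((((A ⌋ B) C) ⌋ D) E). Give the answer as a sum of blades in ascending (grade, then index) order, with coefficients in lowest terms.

step 1: -12 + 10*e1
step 2: 72/5 - 12*e1 - 24*e2 - 27*e3 + 20*e1 e2 + 45/2*e1 e3
step 3: -215/2 + 192/5*e1 - 537/5*e2 + 4*e3 - 1926/25*e1 e2 + 48*e1 e3 - 24*e2 e3 - 144/5*e1 e2 e3
step 4: -566/15 - 952/25*e1 - 52/5*e2 - 46177/300*e3 - 408/5*e1 e2 - 16208/125*e1 e3 + 1899/10*e2 e3 - 243/5*e1 e2 e3
Answer: -566/15 - 952/25*e1 - 52/5*e2 - 46177/300*e3 - 408/5*e1 e2 - 16208/125*e1 e3 + 1899/10*e2 e3 - 243/5*e1 e2 e3


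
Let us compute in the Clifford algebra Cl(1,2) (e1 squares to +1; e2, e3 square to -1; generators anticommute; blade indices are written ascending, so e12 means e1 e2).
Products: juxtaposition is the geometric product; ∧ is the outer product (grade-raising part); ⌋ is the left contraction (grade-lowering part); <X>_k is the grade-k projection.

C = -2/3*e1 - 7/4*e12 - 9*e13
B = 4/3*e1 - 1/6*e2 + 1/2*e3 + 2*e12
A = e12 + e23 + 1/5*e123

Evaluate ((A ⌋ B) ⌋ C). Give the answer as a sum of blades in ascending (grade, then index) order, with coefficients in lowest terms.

step 1: 2
step 2: -4/3*e1 - 7/2*e12 - 18*e13
Answer: -4/3*e1 - 7/2*e12 - 18*e13


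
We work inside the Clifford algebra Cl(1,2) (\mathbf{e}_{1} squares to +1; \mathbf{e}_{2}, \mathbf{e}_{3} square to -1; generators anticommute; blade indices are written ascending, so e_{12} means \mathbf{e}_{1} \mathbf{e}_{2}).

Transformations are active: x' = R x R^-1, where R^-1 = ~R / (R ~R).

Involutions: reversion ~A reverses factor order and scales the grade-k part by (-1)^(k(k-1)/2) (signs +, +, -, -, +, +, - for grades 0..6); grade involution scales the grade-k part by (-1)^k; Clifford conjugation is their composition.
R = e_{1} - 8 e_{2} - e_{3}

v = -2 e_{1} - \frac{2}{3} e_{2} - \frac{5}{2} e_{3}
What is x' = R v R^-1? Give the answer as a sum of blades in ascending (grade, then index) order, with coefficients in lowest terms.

~R = e_{1} - 8 e_{2} - e_{3}, and R ~R = -64, so R^-1 = ~R / (-64).
R v = -\frac{59}{6} - \frac{50}{3} e_{12} - \frac{9}{2} e_{13} + \frac{58}{3} e_{23}
Answer: \frac{443}{192} e_{1} - \frac{43}{24} e_{2} + \frac{421}{192} e_{3}


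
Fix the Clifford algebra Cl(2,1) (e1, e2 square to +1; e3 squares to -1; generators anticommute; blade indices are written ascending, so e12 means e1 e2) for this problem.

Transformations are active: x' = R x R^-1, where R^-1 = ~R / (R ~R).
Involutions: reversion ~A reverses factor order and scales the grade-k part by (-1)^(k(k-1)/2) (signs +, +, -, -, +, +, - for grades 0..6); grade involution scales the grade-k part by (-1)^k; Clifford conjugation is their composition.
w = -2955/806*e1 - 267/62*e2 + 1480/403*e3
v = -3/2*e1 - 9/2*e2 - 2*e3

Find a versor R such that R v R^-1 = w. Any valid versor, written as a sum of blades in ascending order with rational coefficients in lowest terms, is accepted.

Why this works: both vectors square to 37/2, so q(v) = q(w) and R = v + w = -2082/403*e1 - 273/31*e2 + 674/403*e3 carries v to w — its own direction survives, the complement (v - w)/2 flips.
Answer: -2082/403*e1 - 273/31*e2 + 674/403*e3


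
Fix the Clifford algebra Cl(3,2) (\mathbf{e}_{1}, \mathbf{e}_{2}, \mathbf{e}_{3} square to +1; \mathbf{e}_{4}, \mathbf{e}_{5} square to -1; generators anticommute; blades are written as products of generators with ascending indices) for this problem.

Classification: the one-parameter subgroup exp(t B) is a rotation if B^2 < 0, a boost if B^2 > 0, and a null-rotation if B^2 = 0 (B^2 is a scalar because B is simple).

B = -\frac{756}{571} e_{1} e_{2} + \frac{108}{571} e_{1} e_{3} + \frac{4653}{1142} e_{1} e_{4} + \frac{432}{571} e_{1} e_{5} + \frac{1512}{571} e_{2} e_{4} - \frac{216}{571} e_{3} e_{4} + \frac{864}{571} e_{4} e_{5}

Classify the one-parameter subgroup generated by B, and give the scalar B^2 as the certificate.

B^2 term by term: the squares give (-\frac{756}{571})^2*(e_{1} e_{2})^2 + (\frac{108}{571})^2*(e_{1} e_{3})^2 + (\frac{4653}{1142})^2*(e_{1} e_{4})^2 + (\frac{432}{571})^2*(e_{1} e_{5})^2 + (\frac{1512}{571})^2*(e_{2} e_{4})^2 + (-\frac{216}{571})^2*(e_{3} e_{4})^2 + (\frac{864}{571})^2*(e_{4} e_{5})^2 = \frac{571536}{326041}*(-1) + \frac{11664}{326041}*(-1) + \frac{21650409}{1304164}*(+1) + \frac{186624}{326041}*(+1) + \frac{2286144}{326041}*(+1) + \frac{46656}{326041}*(+1) + \frac{746496}{326041}*(-1) = \frac{81}{4} (each basis 2-blade squares to minus the product of its generators' squares); cross terms between blades sharing an index anticommute and cancel; the commuting (index-disjoint) pairs give grade-4 terms 2*c*c'*(blade product), which cancel blade by blade — e_{1} e_{2} e_{3} e_{4}: \frac{326592}{326041} - \frac{326592}{326041} = 0; e_{1} e_{2} e_{4} e_{5}: -\frac{1306368}{326041} + \frac{1306368}{326041} = 0; e_{1} e_{3} e_{4} e_{5}: \frac{186624}{326041} - \frac{186624}{326041} = 0 — confirming B is simple. So B^2 = \frac{81}{4}.
Answer: boost, certificate B^2 = \frac{81}{4}. No conjugation can change B^2 = \frac{81}{4}; the sign gives the class.


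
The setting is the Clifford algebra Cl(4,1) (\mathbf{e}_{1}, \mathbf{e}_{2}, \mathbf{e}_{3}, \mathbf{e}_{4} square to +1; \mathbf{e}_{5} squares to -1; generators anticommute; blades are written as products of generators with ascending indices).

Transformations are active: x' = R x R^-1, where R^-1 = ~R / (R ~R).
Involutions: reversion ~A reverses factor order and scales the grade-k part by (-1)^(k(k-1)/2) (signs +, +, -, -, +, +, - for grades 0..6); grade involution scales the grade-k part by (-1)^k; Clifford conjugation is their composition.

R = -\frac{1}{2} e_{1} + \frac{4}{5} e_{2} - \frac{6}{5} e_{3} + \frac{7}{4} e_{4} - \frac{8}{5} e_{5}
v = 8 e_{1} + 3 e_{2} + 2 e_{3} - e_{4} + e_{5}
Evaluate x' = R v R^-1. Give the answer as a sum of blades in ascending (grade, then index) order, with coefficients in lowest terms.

~R = -\frac{1}{2} e_{1} + \frac{4}{5} e_{2} - \frac{6}{5} e_{3} + \frac{7}{4} e_{4} - \frac{8}{5} e_{5}, and R ~R = \frac{1133}{400}, so R^-1 = ~R / (\frac{1133}{400}).
R v = -\frac{83}{20} - \frac{79}{10} e_{1} e_{2} + \frac{43}{5} e_{1} e_{3} - \frac{27}{2} e_{1} e_{4} + \frac{123}{10} e_{1} e_{5} + \frac{26}{5} e_{2} e_{3} - \frac{121}{20} e_{2} e_{4} + \frac{28}{5} e_{2} e_{5} - \frac{23}{10} e_{3} e_{4} + 2 e_{3} e_{5} + \frac{3}{20} e_{4} e_{5}
Answer: -\frac{7404}{1133} e_{1} - \frac{6055}{1133} e_{2} + \frac{1718}{1133} e_{3} - \frac{4677}{1133} e_{4} + \frac{4179}{1133} e_{5}


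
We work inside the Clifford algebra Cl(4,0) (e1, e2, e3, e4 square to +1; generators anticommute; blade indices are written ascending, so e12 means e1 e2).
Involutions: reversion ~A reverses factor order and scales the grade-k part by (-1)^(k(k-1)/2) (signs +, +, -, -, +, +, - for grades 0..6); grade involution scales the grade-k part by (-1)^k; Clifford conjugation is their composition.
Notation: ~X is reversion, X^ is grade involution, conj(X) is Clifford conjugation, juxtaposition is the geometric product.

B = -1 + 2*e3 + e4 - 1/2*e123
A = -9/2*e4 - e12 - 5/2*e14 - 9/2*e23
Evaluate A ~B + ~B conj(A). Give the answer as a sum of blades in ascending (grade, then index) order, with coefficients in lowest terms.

first term: -9/2 - 1/4*e1 - 9*e2 + 1/2*e3 + 9/2*e4 + e12 + 5/2*e14 + 9/2*e23 + 9*e34 - 2*e123 - e124 + 5*e134 - 13/4*e234 + 9/4*e1234
second term: 9/2 - 19/4*e1 - 9*e2 - 1/2*e3 - 9/2*e4 - e12 - 5/2*e14 - 9/2*e23 + 9*e34 + 2*e123 + e124 - 5*e134 + 23/4*e234 + 9/4*e1234
Answer: -5*e1 - 18*e2 + 18*e34 + 5/2*e234 + 9/2*e1234


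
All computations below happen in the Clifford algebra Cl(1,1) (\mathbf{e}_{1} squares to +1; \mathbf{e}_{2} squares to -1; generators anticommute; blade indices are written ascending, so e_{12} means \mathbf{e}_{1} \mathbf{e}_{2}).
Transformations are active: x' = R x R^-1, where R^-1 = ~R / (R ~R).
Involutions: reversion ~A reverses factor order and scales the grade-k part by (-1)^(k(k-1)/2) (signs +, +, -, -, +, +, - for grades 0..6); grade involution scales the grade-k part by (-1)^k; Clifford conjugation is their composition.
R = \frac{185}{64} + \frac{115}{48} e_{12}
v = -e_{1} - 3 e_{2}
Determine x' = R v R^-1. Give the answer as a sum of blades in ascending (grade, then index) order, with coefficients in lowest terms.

~R = \frac{185}{64} - \frac{115}{48} e_{12}, and R ~R = \frac{96425}{36864}, so R^-1 = ~R / (\frac{96425}{36864}).
R v = \frac{275}{64} e_{1} - \frac{1205}{192} e_{2}
Answer: \frac{40487}{3857} e_{1} - \frac{41931}{3857} e_{2}


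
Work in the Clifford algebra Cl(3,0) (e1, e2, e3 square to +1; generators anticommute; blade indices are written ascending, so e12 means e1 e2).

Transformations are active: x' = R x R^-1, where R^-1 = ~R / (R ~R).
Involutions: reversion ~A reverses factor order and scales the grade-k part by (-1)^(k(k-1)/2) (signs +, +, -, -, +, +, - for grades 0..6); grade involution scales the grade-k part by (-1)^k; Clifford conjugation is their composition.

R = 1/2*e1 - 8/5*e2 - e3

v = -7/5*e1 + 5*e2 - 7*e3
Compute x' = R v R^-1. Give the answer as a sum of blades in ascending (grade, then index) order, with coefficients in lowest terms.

~R = 1/2*e1 - 8/5*e2 - e3, and R ~R = 381/100, so R^-1 = ~R / (381/100).
R v = -17/10 + 13/50*e12 - 49/10*e13 + 81/5*e23
Answer: 1817/1905*e1 - 1361/381*e2 + 3007/381*e3


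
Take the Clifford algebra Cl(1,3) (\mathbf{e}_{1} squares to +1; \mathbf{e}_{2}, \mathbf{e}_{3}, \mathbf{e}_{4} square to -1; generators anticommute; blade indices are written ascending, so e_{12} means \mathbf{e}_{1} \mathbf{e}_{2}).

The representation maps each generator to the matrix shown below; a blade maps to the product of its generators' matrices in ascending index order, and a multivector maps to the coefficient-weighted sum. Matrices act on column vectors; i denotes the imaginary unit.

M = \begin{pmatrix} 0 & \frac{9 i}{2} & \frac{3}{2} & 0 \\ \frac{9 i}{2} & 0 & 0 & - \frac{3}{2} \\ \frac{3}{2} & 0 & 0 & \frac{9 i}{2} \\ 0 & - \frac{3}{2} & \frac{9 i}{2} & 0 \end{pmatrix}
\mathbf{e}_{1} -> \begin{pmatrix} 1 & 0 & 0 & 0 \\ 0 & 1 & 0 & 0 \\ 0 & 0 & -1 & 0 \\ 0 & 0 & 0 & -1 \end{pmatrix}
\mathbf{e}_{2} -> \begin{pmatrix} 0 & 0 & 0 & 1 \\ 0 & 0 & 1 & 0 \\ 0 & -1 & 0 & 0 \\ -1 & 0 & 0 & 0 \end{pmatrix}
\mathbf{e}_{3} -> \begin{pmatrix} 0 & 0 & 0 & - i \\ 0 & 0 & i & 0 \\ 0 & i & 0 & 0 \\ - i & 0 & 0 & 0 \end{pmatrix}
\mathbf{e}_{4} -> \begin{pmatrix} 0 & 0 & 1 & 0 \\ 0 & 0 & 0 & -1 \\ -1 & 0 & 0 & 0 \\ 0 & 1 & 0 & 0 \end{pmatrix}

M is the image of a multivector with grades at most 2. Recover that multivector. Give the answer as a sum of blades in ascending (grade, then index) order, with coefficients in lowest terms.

Method: the blade images are trace-orthogonal — tr(rho(e_A) rho(e_B)^-1) = 4 if A = B and 0 otherwise — and rho(e_A)^-1 = (e_A)^2 * rho(e_A) with (e_A)^2 = +1 or -1, so the coefficient of e_A in the preimage is (e_A)^2 * tr(M rho(e_A))/4.
Nonzero projections over blades of grade <= 2: e_{14}: (e_{14})^2 = +1, tr(M rho(e_{14})) = 6, coefficient \frac{3}{2}; e_{34}: (e_{34})^2 = -1, tr(M rho(e_{34})) = 18, coefficient -\frac{9}{2}. Every other blade of grade <= 2 projects to 0.
Answer: \frac{3}{2} e_{14} - \frac{9}{2} e_{34}
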